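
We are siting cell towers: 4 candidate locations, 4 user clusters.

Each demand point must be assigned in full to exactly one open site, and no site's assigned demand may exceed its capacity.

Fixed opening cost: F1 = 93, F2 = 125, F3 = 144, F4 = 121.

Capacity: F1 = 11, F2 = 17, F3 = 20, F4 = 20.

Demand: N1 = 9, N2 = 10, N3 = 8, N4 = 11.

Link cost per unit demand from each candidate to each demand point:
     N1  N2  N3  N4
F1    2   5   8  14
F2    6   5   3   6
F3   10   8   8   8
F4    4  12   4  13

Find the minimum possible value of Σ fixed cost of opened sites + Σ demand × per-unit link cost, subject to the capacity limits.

523

Open {F1, F2, F4}; cheapest assignment that respects the capacities:
  F1 (cap 11, load 10): N2 — cost 10×5 = 50
  F2 (cap 17, load 11): N4 — cost 11×6 = 66
  F4 (cap 20, load 17): N1, N3 — cost 9×4 + 8×4 = 68
  Shipping 184, fixed 339 → total 523.
  Any other capacity-feasible assignment to {F1, F2, F4} ships for at least 184.
Compare {F1, F3, F4}: its best feasible assignment gives total 564.
Compare {F3, F4}: its best feasible assignment gives total 573.
Every other set of open sites that can feasibly serve all demand totals ≥ 564 even under its best assignment. Minimum: 523.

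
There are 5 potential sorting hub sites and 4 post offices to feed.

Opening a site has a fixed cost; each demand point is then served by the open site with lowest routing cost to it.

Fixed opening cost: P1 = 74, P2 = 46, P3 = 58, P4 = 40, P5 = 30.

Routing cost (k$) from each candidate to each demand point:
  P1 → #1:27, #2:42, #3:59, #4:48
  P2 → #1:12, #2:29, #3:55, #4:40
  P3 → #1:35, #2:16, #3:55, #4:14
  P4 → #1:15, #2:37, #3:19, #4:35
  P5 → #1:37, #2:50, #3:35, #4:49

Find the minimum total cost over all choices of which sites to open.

146

Open {P4}: assign each demand point to its cheapest open site.
  #1→P4 15, #2→P4 37, #3→P4 19, #4→P4 35
  routing cost 106, fixed 40 → total 146.
Compare {P3, P4}: routing cost 64 + fixed 98 = 162.
Compare {P4, P5}: routing cost 106 + fixed 70 = 176.
Compare {P3}: routing cost 120 + fixed 58 = 178.
All other subsets cost ≥ 162. Minimum total cost: 146.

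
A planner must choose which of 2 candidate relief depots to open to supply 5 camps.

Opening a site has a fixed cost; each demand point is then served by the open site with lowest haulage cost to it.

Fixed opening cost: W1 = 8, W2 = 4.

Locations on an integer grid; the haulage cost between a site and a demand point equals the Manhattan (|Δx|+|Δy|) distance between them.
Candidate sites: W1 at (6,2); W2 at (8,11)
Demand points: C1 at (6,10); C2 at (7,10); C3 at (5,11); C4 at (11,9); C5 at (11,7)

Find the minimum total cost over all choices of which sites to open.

Open {W2}: assign each demand point to its cheapest open site.
  C1→W2 3, C2→W2 2, C3→W2 3, C4→W2 5, C5→W2 7
  haulage cost 20, fixed 4 → total 24.
Compare {W1, W2}: haulage cost 20 + fixed 12 = 32.
Compare {W1}: haulage cost 49 + fixed 8 = 57.

24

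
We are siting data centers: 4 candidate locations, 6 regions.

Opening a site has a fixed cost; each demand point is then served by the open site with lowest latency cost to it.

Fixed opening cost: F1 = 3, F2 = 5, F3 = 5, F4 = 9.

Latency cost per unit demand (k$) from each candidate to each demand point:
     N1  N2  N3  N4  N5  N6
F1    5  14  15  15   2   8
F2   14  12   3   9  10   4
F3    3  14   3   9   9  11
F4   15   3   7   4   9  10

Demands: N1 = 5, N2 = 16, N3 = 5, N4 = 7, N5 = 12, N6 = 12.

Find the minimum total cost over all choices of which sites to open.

200

Open {F1, F2, F3, F4}: assign each demand point to its cheapest open site.
  N1→F3 5×3=15, N2→F4 16×3=48, N3→F2 5×3=15, N4→F4 7×4=28, N5→F1 12×2=24, N6→F2 12×4=48
  latency cost 178, fixed 22 → total 200.
Compare {F1, F2, F4}: latency cost 188 + fixed 17 = 205.
Compare {F1, F3, F4}: latency cost 226 + fixed 17 = 243.
Compare {F1, F4}: latency cost 256 + fixed 12 = 268.
All other subsets cost ≥ 205. Minimum total cost: 200.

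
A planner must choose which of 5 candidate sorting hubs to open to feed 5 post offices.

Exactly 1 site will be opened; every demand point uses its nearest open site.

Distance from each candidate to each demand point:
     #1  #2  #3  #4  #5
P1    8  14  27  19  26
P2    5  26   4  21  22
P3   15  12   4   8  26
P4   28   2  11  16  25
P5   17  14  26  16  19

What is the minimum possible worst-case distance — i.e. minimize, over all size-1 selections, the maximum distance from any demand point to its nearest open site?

Open {P2}.
  Farthest demand point is #2 at distance 26 (to P2); all others are ≤ 26.
With {P3} the worst case is 26.
With {P5} the worst case is 26.
No size-1 selection achieves below 26.

26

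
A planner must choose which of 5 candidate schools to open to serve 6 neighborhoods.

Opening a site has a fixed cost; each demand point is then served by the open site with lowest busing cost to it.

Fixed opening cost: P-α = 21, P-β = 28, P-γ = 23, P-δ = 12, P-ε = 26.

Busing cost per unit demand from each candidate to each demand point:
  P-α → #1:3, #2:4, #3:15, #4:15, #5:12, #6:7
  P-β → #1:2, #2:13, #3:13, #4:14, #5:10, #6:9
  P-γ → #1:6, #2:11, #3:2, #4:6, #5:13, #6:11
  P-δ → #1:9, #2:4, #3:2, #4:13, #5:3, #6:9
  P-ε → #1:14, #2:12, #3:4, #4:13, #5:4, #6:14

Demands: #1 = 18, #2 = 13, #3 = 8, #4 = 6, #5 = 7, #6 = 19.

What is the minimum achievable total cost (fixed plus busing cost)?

368

Open {P-α, P-γ, P-δ}: assign each demand point to its cheapest open site.
  #1→P-α 18×3=54, #2→P-α 13×4=52, #3→P-γ 8×2=16, #4→P-γ 6×6=36, #5→P-δ 7×3=21, #6→P-α 19×7=133
  busing cost 312, fixed 56 → total 368.
Compare {P-α, P-β, P-γ, P-δ}: busing cost 294 + fixed 84 = 378.
Compare {P-α, P-δ}: busing cost 354 + fixed 33 = 387.
Compare {P-α, P-γ, P-ε}: busing cost 319 + fixed 70 = 389.
All other subsets cost ≥ 378. Minimum total cost: 368.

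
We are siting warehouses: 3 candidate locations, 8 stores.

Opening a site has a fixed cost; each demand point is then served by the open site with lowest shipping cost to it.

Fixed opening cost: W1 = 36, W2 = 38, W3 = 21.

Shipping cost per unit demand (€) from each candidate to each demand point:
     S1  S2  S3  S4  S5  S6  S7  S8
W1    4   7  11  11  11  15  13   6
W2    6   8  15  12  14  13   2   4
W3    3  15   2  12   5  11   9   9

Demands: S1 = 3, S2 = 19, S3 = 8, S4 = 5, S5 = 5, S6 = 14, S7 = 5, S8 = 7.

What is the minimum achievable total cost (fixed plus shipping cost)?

Open {W2, W3}: assign each demand point to its cheapest open site.
  S1→W3 3×3=9, S2→W2 19×8=152, S3→W3 8×2=16, S4→W2 5×12=60, S5→W3 5×5=25, S6→W3 14×11=154, S7→W2 5×2=10, S8→W2 7×4=28
  shipping cost 454, fixed 59 → total 513.
Compare {W1, W2, W3}: shipping cost 430 + fixed 95 = 525.
Compare {W1, W3}: shipping cost 479 + fixed 57 = 536.
Compare {W1, W2}: shipping cost 563 + fixed 74 = 637.
All other subsets cost ≥ 525. Minimum total cost: 513.

513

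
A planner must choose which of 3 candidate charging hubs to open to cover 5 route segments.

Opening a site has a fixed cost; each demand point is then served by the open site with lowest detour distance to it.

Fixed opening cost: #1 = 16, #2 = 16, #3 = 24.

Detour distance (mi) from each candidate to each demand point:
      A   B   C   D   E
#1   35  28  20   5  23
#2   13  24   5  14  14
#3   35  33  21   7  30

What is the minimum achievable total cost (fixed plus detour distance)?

86

Open {#2}: assign each demand point to its cheapest open site.
  A→#2 13, B→#2 24, C→#2 5, D→#2 14, E→#2 14
  detour distance 70, fixed 16 → total 86.
Compare {#1, #2}: detour distance 61 + fixed 32 = 93.
Compare {#2, #3}: detour distance 63 + fixed 40 = 103.
Compare {#1, #2, #3}: detour distance 61 + fixed 56 = 117.
All other subsets cost ≥ 93. Minimum total cost: 86.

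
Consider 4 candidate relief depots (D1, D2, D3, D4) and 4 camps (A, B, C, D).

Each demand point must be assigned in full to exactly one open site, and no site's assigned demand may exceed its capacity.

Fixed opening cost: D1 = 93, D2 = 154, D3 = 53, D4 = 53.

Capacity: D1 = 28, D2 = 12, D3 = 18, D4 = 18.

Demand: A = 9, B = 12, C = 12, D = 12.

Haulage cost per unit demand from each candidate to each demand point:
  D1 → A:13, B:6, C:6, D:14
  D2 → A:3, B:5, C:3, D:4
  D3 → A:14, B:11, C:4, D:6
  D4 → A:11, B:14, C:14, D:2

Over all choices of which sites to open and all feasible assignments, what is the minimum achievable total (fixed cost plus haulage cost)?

460

Open {D1, D3, D4}; cheapest assignment that respects the capacities:
  D1 (cap 28, load 21): A, B — cost 9×13 + 12×6 = 189
  D3 (cap 18, load 12): C — cost 12×4 = 48
  D4 (cap 18, load 12): D — cost 12×2 = 24
  Shipping 261, fixed 199 → total 460.
  Any other capacity-feasible assignment to {D1, D3, D4} ships for at least 261.
Compare {D1, D2, D4}: its best feasible assignment gives total 495.
Compare {D1, D2, D3, D4}: its best feasible assignment gives total 524.
Every other set of open sites that can feasibly serve all demand totals ≥ 495 even under its best assignment. Minimum: 460.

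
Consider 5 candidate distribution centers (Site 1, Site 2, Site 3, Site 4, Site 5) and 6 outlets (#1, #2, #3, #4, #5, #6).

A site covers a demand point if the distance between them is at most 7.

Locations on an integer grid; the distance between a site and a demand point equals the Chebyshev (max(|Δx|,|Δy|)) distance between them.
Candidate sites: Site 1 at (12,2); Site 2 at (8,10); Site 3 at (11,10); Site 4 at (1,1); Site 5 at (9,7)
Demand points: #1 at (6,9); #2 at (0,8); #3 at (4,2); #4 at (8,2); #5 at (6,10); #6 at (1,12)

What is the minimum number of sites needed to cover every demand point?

Coverage sets (demand points within 7 of each site):
  Site 1: {#1, #4}
  Site 2: {#1, #5, #6}
  Site 3: {#1, #5}
  Site 4: {#2, #3, #4}
  Site 5: {#1, #3, #4, #5}
No single site covers all 6 demand points.
But {Site 2, Site 4} covers everything, so the minimum is 2.

2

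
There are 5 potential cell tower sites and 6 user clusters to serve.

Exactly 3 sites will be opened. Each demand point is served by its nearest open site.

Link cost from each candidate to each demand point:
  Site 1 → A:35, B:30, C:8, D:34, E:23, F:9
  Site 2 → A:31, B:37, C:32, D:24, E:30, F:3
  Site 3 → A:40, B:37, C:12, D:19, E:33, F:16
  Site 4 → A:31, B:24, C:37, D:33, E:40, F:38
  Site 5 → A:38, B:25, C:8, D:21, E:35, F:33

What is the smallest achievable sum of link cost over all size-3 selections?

Open {Site 1, Site 2, Site 5}.
  A→Site 2 31, B→Site 5 25, C→Site 1 8, D→Site 5 21, E→Site 1 23, F→Site 2 3  ⇒ total 111.
Compare {Site 1, Site 2, Site 4}: total 113.
Compare {Site 1, Site 2, Site 3}: total 114.
No size-3 selection does better; minimum is 111.

111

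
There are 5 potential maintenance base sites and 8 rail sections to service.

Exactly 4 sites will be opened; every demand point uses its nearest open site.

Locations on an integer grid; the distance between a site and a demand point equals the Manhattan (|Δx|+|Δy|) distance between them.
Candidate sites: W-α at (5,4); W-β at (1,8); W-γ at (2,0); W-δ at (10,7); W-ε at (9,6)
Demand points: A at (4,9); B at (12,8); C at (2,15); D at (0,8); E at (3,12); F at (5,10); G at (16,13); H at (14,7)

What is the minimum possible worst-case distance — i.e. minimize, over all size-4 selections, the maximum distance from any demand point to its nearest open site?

12

Open {W-α, W-β, W-γ, W-δ}.
  Farthest demand point is G at distance 12 (to W-δ); all others are ≤ 12.
With {W-α, W-β, W-δ, W-ε} the worst case is 12.
With {W-β, W-γ, W-δ, W-ε} the worst case is 12.
No size-4 selection achieves below 12.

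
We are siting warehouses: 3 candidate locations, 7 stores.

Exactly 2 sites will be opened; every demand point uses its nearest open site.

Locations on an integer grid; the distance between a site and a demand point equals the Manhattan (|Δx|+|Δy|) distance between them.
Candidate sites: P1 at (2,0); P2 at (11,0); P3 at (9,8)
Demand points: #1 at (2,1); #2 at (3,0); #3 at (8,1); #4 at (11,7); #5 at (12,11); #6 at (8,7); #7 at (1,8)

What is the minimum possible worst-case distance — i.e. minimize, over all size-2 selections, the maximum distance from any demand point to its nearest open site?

Open {P1, P3}.
  Farthest demand point is #7 at distance 8 (to P3); all others are ≤ 8.
With {P2, P3} the worst case is 10.
With {P1, P2} the worst case is 12.
No size-2 selection achieves below 8.

8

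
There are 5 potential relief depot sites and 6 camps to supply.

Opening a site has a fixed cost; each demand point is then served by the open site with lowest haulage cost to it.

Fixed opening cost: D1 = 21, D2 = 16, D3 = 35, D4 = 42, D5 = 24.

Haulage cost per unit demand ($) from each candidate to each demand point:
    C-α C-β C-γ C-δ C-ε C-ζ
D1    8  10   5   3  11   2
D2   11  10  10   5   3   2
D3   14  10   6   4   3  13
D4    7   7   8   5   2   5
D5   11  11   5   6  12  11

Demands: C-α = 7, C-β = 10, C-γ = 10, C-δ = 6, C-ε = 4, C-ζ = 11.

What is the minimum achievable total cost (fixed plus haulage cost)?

Open {D1, D4}: assign each demand point to its cheapest open site.
  C-α→D4 7×7=49, C-β→D4 10×7=70, C-γ→D1 10×5=50, C-δ→D1 6×3=18, C-ε→D4 4×2=8, C-ζ→D1 11×2=22
  haulage cost 217, fixed 63 → total 280.
Compare {D1, D2}: haulage cost 258 + fixed 37 = 295.
Compare {D1, D2, D4}: haulage cost 217 + fixed 79 = 296.
Compare {D1, D4, D5}: haulage cost 217 + fixed 87 = 304.
All other subsets cost ≥ 295. Minimum total cost: 280.

280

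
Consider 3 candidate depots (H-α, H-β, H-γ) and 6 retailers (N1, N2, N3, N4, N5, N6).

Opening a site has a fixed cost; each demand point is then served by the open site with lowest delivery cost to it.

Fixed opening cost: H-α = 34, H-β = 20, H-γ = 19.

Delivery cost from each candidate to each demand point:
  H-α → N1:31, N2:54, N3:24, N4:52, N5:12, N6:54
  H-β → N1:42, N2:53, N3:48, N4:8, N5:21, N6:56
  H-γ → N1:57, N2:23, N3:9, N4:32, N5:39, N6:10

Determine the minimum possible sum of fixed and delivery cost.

152

Open {H-β, H-γ}: assign each demand point to its cheapest open site.
  N1→H-β 42, N2→H-γ 23, N3→H-γ 9, N4→H-β 8, N5→H-β 21, N6→H-γ 10
  delivery cost 113, fixed 39 → total 152.
Compare {H-α, H-β, H-γ}: delivery cost 93 + fixed 73 = 166.
Compare {H-α, H-γ}: delivery cost 117 + fixed 53 = 170.
Compare {H-γ}: delivery cost 170 + fixed 19 = 189.
All other subsets cost ≥ 166. Minimum total cost: 152.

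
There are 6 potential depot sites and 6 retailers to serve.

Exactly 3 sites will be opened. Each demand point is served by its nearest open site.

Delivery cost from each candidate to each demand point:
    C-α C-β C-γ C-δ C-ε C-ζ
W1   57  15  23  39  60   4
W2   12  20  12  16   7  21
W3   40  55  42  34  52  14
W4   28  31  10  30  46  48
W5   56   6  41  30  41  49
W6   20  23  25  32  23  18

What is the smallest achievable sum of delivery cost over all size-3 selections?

57

Open {W1, W2, W5}.
  C-α→W2 12, C-β→W5 6, C-γ→W2 12, C-δ→W2 16, C-ε→W2 7, C-ζ→W1 4  ⇒ total 57.
Compare {W1, W2, W4}: total 64.
Compare {W1, W2, W3}: total 66.
No size-3 selection does better; minimum is 57.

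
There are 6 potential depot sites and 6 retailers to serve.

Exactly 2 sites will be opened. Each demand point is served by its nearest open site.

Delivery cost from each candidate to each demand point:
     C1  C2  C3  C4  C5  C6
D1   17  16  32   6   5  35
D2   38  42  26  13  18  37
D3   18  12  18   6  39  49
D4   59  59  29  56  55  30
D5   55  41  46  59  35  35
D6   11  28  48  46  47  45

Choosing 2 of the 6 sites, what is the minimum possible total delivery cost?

Open {D1, D3}.
  C1→D1 17, C2→D3 12, C3→D3 18, C4→D1 6, C5→D1 5, C6→D1 35  ⇒ total 93.
Compare {D1, D4}: total 103.
Compare {D1, D2}: total 105.
No size-2 selection does better; minimum is 93.

93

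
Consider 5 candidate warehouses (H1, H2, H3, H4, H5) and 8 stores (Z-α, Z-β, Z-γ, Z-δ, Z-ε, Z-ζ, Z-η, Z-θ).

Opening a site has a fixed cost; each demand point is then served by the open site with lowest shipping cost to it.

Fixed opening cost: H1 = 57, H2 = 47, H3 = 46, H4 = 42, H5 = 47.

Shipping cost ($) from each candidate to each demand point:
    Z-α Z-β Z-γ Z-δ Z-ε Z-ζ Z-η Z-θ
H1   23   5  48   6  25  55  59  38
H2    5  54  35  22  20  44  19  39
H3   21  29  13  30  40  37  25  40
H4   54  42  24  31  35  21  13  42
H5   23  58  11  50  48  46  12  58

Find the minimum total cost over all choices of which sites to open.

254

Open {H1, H4}: assign each demand point to its cheapest open site.
  Z-α→H1 23, Z-β→H1 5, Z-γ→H4 24, Z-δ→H1 6, Z-ε→H1 25, Z-ζ→H4 21, Z-η→H4 13, Z-θ→H1 38
  shipping cost 155, fixed 99 → total 254.
Compare {H1, H5}: shipping cost 166 + fixed 104 = 270.
Compare {H1, H3}: shipping cost 170 + fixed 103 = 273.
Compare {H2, H4}: shipping cost 186 + fixed 89 = 275.
All other subsets cost ≥ 270. Minimum total cost: 254.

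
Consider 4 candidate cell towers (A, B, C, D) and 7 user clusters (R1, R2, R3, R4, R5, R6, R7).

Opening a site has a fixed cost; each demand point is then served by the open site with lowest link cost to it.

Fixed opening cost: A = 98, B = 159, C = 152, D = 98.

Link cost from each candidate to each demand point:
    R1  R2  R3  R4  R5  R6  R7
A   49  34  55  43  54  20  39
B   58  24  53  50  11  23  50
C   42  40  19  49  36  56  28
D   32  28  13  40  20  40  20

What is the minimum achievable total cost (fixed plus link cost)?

291

Open {D}: assign each demand point to its cheapest open site.
  R1→D 32, R2→D 28, R3→D 13, R4→D 40, R5→D 20, R6→D 40, R7→D 20
  link cost 193, fixed 98 → total 291.
Compare {A, D}: link cost 173 + fixed 196 = 369.
Compare {A}: link cost 294 + fixed 98 = 392.
Compare {B, D}: link cost 163 + fixed 257 = 420.
All other subsets cost ≥ 369. Minimum total cost: 291.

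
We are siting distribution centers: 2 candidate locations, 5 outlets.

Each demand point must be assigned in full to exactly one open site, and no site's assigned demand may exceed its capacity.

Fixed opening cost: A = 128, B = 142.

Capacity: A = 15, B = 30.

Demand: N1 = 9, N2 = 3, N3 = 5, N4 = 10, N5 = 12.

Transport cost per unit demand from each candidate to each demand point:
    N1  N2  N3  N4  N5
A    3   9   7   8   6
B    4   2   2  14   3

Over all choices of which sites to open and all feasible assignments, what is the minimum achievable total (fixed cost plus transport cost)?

438

Open {A, B}; cheapest assignment that respects the capacities:
  A (cap 15, load 10): N4 — cost 10×8 = 80
  B (cap 30, load 29): N1, N2, N3, N5 — cost 9×4 + 3×2 + 5×2 + 12×3 = 88
  Shipping 168, fixed 270 → total 438.
  Any other capacity-feasible assignment to {A, B} ships for at least 168.
Total demand is 39 and no other set of sites has combined capacity ≥ 39, so {A, B} is the only feasible choice of open sites. Minimum: 438.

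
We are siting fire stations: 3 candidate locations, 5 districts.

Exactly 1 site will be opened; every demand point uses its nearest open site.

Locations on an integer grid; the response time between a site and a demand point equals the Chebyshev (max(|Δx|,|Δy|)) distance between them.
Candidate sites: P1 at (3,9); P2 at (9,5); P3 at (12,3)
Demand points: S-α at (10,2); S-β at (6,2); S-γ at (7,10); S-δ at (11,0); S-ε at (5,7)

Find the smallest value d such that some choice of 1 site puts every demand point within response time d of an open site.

5

Open {P2}.
  Farthest demand point is S-γ at response time 5 (to P2); all others are ≤ 5.
With {P3} the worst case is 7.
With {P1} the worst case is 9.
No size-1 selection achieves below 5.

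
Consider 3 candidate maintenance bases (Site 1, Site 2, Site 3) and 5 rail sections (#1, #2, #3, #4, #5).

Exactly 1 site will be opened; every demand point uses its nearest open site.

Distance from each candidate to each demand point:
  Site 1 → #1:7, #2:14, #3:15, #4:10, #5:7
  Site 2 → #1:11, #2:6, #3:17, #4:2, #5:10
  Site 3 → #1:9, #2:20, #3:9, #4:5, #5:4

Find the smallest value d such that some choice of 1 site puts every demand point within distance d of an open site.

Open {Site 1}.
  Farthest demand point is #3 at distance 15 (to Site 1); all others are ≤ 15.
With {Site 2} the worst case is 17.
With {Site 3} the worst case is 20.
No size-1 selection achieves below 15.

15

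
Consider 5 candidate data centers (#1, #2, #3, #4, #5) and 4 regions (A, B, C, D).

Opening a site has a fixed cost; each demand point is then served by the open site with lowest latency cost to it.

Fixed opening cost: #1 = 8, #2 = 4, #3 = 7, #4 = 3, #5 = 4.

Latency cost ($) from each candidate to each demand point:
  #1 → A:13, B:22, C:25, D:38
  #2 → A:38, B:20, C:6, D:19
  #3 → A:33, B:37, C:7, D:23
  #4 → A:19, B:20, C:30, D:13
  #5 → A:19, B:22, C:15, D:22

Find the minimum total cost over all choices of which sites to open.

Open {#2, #4}: assign each demand point to its cheapest open site.
  A→#4 19, B→#2 20, C→#2 6, D→#4 13
  latency cost 58, fixed 7 → total 65.
Compare {#1, #2, #4}: latency cost 52 + fixed 15 = 67.
Compare {#3, #4}: latency cost 59 + fixed 10 = 69.
Compare {#2, #4, #5}: latency cost 58 + fixed 11 = 69.
All other subsets cost ≥ 67. Minimum total cost: 65.

65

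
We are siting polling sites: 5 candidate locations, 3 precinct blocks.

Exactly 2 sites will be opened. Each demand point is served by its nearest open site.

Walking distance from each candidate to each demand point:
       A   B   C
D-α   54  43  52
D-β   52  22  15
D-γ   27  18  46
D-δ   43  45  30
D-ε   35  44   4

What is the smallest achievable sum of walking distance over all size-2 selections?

Open {D-γ, D-ε}.
  A→D-γ 27, B→D-γ 18, C→D-ε 4  ⇒ total 49.
Compare {D-β, D-γ}: total 60.
Compare {D-β, D-ε}: total 61.
No size-2 selection does better; minimum is 49.

49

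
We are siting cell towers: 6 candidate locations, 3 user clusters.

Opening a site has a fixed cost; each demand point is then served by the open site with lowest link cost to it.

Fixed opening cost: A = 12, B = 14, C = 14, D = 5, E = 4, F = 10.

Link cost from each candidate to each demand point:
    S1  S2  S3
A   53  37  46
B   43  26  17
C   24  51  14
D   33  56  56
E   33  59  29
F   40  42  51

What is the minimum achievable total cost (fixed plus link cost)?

92

Open {B, C}: assign each demand point to its cheapest open site.
  S1→C 24, S2→B 26, S3→C 14
  link cost 64, fixed 28 → total 92.
Compare {B, E}: link cost 76 + fixed 18 = 94.
Compare {B, D}: link cost 76 + fixed 19 = 95.
Compare {B, C, E}: link cost 64 + fixed 32 = 96.
All other subsets cost ≥ 94. Minimum total cost: 92.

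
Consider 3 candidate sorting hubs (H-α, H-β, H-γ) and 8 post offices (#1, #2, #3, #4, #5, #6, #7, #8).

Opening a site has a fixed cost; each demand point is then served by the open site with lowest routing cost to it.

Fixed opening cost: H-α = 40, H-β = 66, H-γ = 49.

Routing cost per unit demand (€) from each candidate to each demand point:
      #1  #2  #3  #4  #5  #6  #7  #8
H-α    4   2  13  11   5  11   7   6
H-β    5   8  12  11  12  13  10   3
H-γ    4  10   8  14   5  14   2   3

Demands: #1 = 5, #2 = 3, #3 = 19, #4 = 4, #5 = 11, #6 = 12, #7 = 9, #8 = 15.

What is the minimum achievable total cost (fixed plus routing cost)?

561

Open {H-α, H-γ}: assign each demand point to its cheapest open site.
  #1→H-α 5×4=20, #2→H-α 3×2=6, #3→H-γ 19×8=152, #4→H-α 4×11=44, #5→H-α 11×5=55, #6→H-α 12×11=132, #7→H-γ 9×2=18, #8→H-γ 15×3=45
  routing cost 472, fixed 89 → total 561.
Compare {H-γ}: routing cost 544 + fixed 49 = 593.
Compare {H-α, H-β, H-γ}: routing cost 472 + fixed 155 = 627.
Compare {H-β, H-γ}: routing cost 514 + fixed 115 = 629.
All other subsets cost ≥ 593. Minimum total cost: 561.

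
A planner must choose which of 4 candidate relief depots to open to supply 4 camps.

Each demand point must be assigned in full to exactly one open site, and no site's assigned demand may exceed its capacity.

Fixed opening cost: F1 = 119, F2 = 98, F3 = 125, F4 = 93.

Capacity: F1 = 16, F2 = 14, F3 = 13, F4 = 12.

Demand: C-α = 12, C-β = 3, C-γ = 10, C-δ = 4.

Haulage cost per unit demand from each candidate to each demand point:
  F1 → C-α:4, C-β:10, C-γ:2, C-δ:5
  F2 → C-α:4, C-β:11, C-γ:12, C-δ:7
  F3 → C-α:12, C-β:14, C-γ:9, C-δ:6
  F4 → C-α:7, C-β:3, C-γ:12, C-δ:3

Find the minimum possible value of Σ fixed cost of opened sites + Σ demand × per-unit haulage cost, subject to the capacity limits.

Open {F1, F2, F4}; cheapest assignment that respects the capacities:
  F1 (cap 16, load 10): C-γ — cost 10×2 = 20
  F2 (cap 14, load 12): C-α — cost 12×4 = 48
  F4 (cap 12, load 7): C-β, C-δ — cost 3×3 + 4×3 = 21
  Shipping 89, fixed 310 → total 399.
  Any other capacity-feasible assignment to {F1, F2, F4} ships for at least 89.
Compare {F1, F2}: its best feasible assignment gives total 438.
Compare {F1, F3}: its best feasible assignment gives total 444.
Every other set of open sites that can feasibly serve all demand totals ≥ 438 even under its best assignment. Minimum: 399.

399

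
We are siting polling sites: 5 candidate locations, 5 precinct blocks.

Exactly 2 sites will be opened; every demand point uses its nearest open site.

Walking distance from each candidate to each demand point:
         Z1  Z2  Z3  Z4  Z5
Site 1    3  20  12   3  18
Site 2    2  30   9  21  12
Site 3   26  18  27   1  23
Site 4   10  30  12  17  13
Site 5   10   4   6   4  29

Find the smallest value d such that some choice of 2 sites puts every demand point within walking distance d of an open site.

Open {Site 2, Site 5}.
  Farthest demand point is Z5 at walking distance 12 (to Site 2); all others are ≤ 12.
With {Site 4, Site 5} the worst case is 13.
With {Site 1, Site 3} the worst case is 18.
No size-2 selection achieves below 12.

12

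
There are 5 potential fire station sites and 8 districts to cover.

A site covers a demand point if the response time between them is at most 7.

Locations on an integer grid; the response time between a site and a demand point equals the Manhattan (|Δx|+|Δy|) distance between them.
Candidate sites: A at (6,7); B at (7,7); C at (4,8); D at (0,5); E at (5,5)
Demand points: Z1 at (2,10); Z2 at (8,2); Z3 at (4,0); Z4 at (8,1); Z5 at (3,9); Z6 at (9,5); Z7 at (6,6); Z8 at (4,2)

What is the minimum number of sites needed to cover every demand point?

2

Coverage sets (demand points within 7 of each site):
  A: {Z1, Z2, Z5, Z6, Z7, Z8}
  B: {Z2, Z4, Z5, Z6, Z7}
  C: {Z1, Z5, Z7, Z8}
  D: {Z1, Z5, Z7, Z8}
  E: {Z2, Z3, Z4, Z5, Z6, Z7, Z8}
No single site covers all 8 demand points.
But {A, E} covers everything, so the minimum is 2.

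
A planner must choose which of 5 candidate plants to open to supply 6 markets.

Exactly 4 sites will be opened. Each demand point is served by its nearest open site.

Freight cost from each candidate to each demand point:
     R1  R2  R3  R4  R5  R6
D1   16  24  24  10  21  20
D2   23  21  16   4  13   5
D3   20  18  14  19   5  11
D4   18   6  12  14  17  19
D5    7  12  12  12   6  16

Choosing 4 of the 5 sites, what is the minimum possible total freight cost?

Open {D2, D3, D4, D5}.
  R1→D5 7, R2→D4 6, R3→D4 12, R4→D2 4, R5→D3 5, R6→D2 5  ⇒ total 39.
Compare {D1, D2, D4, D5}: total 40.
Compare {D1, D2, D3, D5}: total 45.
No size-4 selection does better; minimum is 39.

39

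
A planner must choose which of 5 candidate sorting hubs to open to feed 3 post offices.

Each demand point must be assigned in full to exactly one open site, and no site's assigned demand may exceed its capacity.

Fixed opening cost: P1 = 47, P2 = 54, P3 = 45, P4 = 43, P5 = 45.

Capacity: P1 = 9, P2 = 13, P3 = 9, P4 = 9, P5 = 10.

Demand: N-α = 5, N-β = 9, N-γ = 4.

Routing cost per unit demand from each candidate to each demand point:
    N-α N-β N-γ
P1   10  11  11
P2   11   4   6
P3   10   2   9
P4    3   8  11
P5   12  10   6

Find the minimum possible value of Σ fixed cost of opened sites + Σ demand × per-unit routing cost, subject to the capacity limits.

Open {P3, P4}; cheapest assignment that respects the capacities:
  P3 (cap 9, load 9): N-β — cost 9×2 = 18
  P4 (cap 9, load 9): N-α, N-γ — cost 5×3 + 4×11 = 59
  Shipping 77, fixed 88 → total 165.
  Any other capacity-feasible assignment to {P3, P4} ships for at least 77.
Compare {P2, P4}: its best feasible assignment gives total 172.
Compare {P3, P4, P5}: its best feasible assignment gives total 190.
Every other set of open sites that can feasibly serve all demand totals ≥ 172 even under its best assignment. Minimum: 165.

165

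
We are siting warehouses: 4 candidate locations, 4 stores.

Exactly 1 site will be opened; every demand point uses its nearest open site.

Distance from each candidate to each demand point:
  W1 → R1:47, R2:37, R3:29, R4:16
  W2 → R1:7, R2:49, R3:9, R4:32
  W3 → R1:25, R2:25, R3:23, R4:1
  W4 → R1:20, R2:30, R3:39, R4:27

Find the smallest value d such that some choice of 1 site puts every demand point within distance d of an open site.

25

Open {W3}.
  Farthest demand point is R1 at distance 25 (to W3); all others are ≤ 25.
With {W4} the worst case is 39.
With {W1} the worst case is 47.
No size-1 selection achieves below 25.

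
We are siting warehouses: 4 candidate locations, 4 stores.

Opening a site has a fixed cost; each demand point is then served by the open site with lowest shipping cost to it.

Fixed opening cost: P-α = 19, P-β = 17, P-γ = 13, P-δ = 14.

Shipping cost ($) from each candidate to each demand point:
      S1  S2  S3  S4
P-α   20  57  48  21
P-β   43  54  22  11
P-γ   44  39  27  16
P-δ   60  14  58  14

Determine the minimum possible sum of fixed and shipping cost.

Open {P-α, P-β, P-δ}: assign each demand point to its cheapest open site.
  S1→P-α 20, S2→P-δ 14, S3→P-β 22, S4→P-β 11
  shipping cost 67, fixed 50 → total 117.
Compare {P-β, P-δ}: shipping cost 90 + fixed 31 = 121.
Compare {P-α, P-γ, P-δ}: shipping cost 75 + fixed 46 = 121.
Compare {P-γ, P-δ}: shipping cost 99 + fixed 27 = 126.
All other subsets cost ≥ 121. Minimum total cost: 117.

117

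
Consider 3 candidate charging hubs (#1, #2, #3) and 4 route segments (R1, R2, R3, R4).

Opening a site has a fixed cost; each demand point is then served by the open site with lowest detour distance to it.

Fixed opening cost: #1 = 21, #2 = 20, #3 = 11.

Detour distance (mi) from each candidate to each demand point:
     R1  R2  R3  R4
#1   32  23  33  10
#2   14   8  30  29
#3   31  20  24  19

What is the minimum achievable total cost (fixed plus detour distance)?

96

Open {#2, #3}: assign each demand point to its cheapest open site.
  R1→#2 14, R2→#2 8, R3→#3 24, R4→#3 19
  detour distance 65, fixed 31 → total 96.
Compare {#2}: detour distance 81 + fixed 20 = 101.
Compare {#1, #2}: detour distance 62 + fixed 41 = 103.
Compare {#3}: detour distance 94 + fixed 11 = 105.
All other subsets cost ≥ 101. Minimum total cost: 96.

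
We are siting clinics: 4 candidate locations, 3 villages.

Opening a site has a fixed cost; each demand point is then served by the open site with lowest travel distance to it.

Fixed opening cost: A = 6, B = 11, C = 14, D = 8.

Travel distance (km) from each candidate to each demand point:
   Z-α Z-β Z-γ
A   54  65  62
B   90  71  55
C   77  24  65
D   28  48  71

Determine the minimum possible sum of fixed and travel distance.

Open {C, D}: assign each demand point to its cheapest open site.
  Z-α→D 28, Z-β→C 24, Z-γ→C 65
  travel distance 117, fixed 22 → total 139.
Compare {B, C, D}: travel distance 107 + fixed 33 = 140.
Compare {A, C, D}: travel distance 114 + fixed 28 = 142.
Compare {A, B, C, D}: travel distance 107 + fixed 39 = 146.
All other subsets cost ≥ 140. Minimum total cost: 139.

139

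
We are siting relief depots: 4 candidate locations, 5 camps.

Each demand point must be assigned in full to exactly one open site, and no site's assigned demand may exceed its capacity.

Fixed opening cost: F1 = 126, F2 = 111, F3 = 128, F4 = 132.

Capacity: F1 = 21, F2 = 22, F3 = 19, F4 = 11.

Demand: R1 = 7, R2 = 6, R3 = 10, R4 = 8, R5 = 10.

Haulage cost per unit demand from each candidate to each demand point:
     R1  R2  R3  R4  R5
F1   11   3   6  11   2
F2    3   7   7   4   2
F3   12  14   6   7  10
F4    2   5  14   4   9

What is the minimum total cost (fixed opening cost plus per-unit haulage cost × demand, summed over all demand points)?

Open {F1, F2}; cheapest assignment that respects the capacities:
  F1 (cap 21, load 20): R3, R5 — cost 10×6 + 10×2 = 80
  F2 (cap 22, load 21): R1, R2, R4 — cost 7×3 + 6×7 + 8×4 = 95
  Shipping 175, fixed 237 → total 412.
  Any other capacity-feasible assignment to {F1, F2} ships for at least 175.
Compare {F1, F2, F4}: its best feasible assignment gives total 513.
Compare {F1, F2, F3}: its best feasible assignment gives total 516.
Every other set of open sites that can feasibly serve all demand totals ≥ 513 even under its best assignment. Minimum: 412.

412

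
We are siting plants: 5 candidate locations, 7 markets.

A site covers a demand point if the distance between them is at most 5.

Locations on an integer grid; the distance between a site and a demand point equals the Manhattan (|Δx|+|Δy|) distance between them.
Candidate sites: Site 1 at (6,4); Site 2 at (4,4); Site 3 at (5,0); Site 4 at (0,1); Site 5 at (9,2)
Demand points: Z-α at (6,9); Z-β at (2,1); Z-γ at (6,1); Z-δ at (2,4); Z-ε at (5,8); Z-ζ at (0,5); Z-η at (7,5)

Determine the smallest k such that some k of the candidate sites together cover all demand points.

2

Coverage sets (demand points within 5 of each site):
  Site 1: {Z-α, Z-γ, Z-δ, Z-ε, Z-η}
  Site 2: {Z-β, Z-γ, Z-δ, Z-ε, Z-ζ, Z-η}
  Site 3: {Z-β, Z-γ}
  Site 4: {Z-β, Z-δ, Z-ζ}
  Site 5: {Z-γ, Z-η}
No single site covers all 7 demand points.
But {Site 1, Site 2} covers everything, so the minimum is 2.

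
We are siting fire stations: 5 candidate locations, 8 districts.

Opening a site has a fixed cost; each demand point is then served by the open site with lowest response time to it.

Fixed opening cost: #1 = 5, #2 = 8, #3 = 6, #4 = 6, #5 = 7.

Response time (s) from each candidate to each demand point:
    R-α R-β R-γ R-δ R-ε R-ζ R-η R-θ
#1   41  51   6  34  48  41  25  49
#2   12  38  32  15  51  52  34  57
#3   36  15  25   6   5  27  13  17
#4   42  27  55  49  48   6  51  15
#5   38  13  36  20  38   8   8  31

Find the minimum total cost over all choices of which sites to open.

101

Open {#1, #2, #3, #5}: assign each demand point to its cheapest open site.
  R-α→#2 12, R-β→#5 13, R-γ→#1 6, R-δ→#3 6, R-ε→#3 5, R-ζ→#5 8, R-η→#5 8, R-θ→#3 17
  response time 75, fixed 26 → total 101.
Compare {#1, #2, #3, #4}: response time 78 + fixed 25 = 103.
Compare {#1, #2, #3, #4, #5}: response time 71 + fixed 32 = 103.
Compare {#2, #3, #5}: response time 94 + fixed 21 = 115.
All other subsets cost ≥ 103. Minimum total cost: 101.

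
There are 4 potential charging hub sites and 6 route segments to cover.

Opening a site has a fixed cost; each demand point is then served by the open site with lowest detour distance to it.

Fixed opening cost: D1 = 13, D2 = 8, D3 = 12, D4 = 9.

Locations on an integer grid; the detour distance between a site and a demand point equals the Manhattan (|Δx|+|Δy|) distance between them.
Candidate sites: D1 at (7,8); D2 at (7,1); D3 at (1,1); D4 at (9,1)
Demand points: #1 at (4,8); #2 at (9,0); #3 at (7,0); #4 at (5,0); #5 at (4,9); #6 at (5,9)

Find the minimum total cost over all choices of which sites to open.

Open {D1, D2}: assign each demand point to its cheapest open site.
  #1→D1 3, #2→D2 3, #3→D2 1, #4→D2 3, #5→D1 4, #6→D1 3
  detour distance 17, fixed 21 → total 38.
Compare {D1, D4}: detour distance 19 + fixed 22 = 41.
Compare {D1, D2, D4}: detour distance 15 + fixed 30 = 45.
Compare {D2}: detour distance 38 + fixed 8 = 46.
All other subsets cost ≥ 41. Minimum total cost: 38.

38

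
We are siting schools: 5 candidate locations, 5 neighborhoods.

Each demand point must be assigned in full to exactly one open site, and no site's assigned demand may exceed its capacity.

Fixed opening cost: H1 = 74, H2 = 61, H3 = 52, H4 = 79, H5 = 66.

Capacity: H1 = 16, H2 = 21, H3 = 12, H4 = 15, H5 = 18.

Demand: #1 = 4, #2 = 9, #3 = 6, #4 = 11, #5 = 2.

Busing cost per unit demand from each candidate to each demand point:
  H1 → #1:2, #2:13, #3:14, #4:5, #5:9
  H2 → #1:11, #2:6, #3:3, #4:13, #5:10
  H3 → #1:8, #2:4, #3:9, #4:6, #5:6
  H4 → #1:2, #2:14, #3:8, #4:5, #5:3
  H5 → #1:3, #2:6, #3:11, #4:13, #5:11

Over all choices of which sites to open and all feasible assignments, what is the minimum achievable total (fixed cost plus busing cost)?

Open {H1, H2}; cheapest assignment that respects the capacities:
  H1 (cap 16, load 15): #1, #4 — cost 4×2 + 11×5 = 63
  H2 (cap 21, load 17): #2, #3, #5 — cost 9×6 + 6×3 + 2×10 = 92
  Shipping 155, fixed 135 → total 290.
  Any other capacity-feasible assignment to {H1, H2} ships for at least 155.
Compare {H2, H4}: its best feasible assignment gives total 295.
Compare {H2, H3}: its best feasible assignment gives total 315.
Every other set of open sites that can feasibly serve all demand totals ≥ 295 even under its best assignment. Minimum: 290.

290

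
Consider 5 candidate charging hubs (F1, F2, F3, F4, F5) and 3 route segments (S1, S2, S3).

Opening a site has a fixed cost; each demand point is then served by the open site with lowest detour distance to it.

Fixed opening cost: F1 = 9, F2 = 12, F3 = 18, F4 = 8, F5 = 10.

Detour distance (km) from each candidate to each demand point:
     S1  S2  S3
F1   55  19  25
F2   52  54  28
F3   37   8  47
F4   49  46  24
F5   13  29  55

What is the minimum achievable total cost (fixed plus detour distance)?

76

Open {F1, F5}: assign each demand point to its cheapest open site.
  S1→F5 13, S2→F1 19, S3→F1 25
  detour distance 57, fixed 19 → total 76.
Compare {F3, F4, F5}: detour distance 45 + fixed 36 = 81.
Compare {F1, F3, F5}: detour distance 46 + fixed 37 = 83.
Compare {F1, F4, F5}: detour distance 56 + fixed 27 = 83.
All other subsets cost ≥ 81. Minimum total cost: 76.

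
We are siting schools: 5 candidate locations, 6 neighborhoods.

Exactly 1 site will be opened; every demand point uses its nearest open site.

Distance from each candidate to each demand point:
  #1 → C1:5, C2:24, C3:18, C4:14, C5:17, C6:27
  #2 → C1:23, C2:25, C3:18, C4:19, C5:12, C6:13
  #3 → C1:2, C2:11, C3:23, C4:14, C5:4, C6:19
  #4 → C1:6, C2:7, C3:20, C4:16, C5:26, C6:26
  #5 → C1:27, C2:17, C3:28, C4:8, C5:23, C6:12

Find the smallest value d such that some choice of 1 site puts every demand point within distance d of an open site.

Open {#3}.
  Farthest demand point is C3 at distance 23 (to #3); all others are ≤ 23.
With {#2} the worst case is 25.
With {#4} the worst case is 26.
No size-1 selection achieves below 23.

23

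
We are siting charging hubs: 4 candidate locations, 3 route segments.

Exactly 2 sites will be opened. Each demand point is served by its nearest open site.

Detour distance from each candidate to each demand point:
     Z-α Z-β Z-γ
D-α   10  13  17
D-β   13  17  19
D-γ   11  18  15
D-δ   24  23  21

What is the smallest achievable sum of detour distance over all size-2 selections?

38

Open {D-α, D-γ}.
  Z-α→D-α 10, Z-β→D-α 13, Z-γ→D-γ 15  ⇒ total 38.
Compare {D-α, D-β}: total 40.
Compare {D-α, D-δ}: total 40.
No size-2 selection does better; minimum is 38.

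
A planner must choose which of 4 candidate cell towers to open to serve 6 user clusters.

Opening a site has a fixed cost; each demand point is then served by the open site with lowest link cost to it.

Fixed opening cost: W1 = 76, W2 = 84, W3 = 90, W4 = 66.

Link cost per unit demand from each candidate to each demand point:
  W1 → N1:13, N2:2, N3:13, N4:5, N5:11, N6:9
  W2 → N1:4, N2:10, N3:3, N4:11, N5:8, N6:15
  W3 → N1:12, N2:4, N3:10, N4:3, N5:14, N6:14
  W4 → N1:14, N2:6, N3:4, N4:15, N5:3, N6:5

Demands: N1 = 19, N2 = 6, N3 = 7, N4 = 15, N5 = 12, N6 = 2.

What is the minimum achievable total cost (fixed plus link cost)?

Open {W2, W3, W4}: assign each demand point to its cheapest open site.
  N1→W2 19×4=76, N2→W3 6×4=24, N3→W2 7×3=21, N4→W3 15×3=45, N5→W4 12×3=36, N6→W4 2×5=10
  link cost 212, fixed 240 → total 452.
Compare {W1, W2, W4}: link cost 230 + fixed 226 = 456.
Compare {W1, W2}: link cost 298 + fixed 160 = 458.
Compare {W2, W3}: link cost 290 + fixed 174 = 464.
All other subsets cost ≥ 456. Minimum total cost: 452.

452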